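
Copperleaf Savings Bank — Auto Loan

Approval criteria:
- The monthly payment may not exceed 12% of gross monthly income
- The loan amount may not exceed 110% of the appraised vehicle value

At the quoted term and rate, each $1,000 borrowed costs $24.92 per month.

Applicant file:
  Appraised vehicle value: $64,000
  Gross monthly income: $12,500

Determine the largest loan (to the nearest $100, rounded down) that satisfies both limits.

$60,100

Payment cap: 12% × $12,500 = $1,500/month.
At $24.92 per $1,000, that supports 1,500/24.92 × 1,000 ≈ $60,192 → $60,100.
LTV cap: 110% × $64,000 = $70,400 → $70,400.
Binding constraint: payment-to-income.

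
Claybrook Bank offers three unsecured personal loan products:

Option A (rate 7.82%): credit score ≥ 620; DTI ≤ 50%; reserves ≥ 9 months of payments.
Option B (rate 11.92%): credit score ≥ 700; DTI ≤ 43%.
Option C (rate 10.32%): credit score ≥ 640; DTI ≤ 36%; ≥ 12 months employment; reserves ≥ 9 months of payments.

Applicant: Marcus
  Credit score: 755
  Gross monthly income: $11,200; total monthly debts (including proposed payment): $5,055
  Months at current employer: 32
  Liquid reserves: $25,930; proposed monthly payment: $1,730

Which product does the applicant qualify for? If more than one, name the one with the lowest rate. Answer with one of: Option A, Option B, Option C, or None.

Option A

DTI = 5,055/11,200 = 45.1%.
Reserves = 25,930/1,730 = 15.0 months.
Option A: score 755 ≥ 620; DTI 45.1% ≤ 50%; reserves 15.0 ≥ 9 mo → qualifies.
Option B: score 755 ≥ 700; DTI 45.1% > 43% → does not qualify.
Option C: score 755 ≥ 640; DTI 45.1% > 36%; employment 32 ≥ 12 mo; reserves 15.0 ≥ 9 mo → does not qualify.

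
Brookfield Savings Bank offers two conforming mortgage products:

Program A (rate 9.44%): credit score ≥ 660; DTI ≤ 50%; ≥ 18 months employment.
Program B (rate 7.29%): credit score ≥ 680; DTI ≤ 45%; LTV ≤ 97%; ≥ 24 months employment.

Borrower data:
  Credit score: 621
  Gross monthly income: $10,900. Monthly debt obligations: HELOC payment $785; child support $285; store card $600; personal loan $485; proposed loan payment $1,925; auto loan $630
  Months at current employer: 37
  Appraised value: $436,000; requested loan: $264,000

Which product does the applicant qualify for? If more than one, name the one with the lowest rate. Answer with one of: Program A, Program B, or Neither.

Neither

Total debts = (785 + 285 + 600 + 485 + 1,925 + 630) = 4,710; DTI = 4,710/10,900 = 43.2%.
LTV = 264,000/436,000 = 60.6%.
Program A: score 621 < 660; DTI 43.2% ≤ 50%; employment 37 ≥ 18 mo → does not qualify.
Program B: score 621 < 680; DTI 43.2% ≤ 45%; LTV 60.6% ≤ 97%; employment 37 ≥ 24 mo → does not qualify.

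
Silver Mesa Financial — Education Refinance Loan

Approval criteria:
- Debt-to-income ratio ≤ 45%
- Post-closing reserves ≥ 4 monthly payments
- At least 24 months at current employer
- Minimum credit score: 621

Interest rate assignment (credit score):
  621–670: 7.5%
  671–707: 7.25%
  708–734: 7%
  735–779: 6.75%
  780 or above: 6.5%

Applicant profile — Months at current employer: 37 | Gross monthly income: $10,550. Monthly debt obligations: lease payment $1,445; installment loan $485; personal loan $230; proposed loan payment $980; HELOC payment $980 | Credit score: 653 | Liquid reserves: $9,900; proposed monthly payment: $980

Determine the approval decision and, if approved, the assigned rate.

Approved at 7.5%

Credit score 653 ≥ 621 (meets minimum)
Total monthly debts = (1,445 + 485 + 230 + 980 + 980) = 4,120. DTI: 4,120 ÷ 10,550 = 39.1%, within the 45% cap
Employment 37 ≥ 24 months
Reserves = 9,900/980 = 10.1 months ≥ 4
All requirements met. Score 653 falls in the 621–670 tier → 7.5%.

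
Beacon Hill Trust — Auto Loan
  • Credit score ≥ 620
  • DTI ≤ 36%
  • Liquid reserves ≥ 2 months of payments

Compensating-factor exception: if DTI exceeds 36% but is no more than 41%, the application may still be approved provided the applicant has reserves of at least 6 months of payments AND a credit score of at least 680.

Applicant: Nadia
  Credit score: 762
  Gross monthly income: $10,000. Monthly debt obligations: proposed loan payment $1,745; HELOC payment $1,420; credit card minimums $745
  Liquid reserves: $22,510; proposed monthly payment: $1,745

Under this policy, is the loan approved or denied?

Approved

Credit score 762 ≥ 620 (meets base)
Total debts = (1,745 + 1,420 + 745) = 3,910. DTI: 3,910 ÷ 10,000 = 39.1%, over the 36% base limit.
Liquid reserves cover 22,510/1,745 = 12.9 months — ≥ 2 required
DTI 39.1% is within the 36%–41% exception band; checking compensating factors.
Override check — reserves: 12.9 mo (ok); score: 762 (ok).
Both compensating conditions met → exception applies.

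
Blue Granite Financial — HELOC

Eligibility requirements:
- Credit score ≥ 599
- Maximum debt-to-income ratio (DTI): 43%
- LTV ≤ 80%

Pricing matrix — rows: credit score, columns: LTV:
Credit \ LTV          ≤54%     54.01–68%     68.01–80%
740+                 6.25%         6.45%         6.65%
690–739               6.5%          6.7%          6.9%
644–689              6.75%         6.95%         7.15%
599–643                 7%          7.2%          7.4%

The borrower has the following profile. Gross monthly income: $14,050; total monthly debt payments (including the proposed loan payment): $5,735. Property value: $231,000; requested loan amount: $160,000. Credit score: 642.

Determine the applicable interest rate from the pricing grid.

7.4%

Credit score 642 ≥ 599; DTI = 5,735/14,050 = 40.8% ≤ 43%
LTV = 160,000/231,000 = 69.3% ≤ 80%
Row: 642 falls in 599–643. Column: 69.3% falls in 68.01–80%. Rate = 7.4%.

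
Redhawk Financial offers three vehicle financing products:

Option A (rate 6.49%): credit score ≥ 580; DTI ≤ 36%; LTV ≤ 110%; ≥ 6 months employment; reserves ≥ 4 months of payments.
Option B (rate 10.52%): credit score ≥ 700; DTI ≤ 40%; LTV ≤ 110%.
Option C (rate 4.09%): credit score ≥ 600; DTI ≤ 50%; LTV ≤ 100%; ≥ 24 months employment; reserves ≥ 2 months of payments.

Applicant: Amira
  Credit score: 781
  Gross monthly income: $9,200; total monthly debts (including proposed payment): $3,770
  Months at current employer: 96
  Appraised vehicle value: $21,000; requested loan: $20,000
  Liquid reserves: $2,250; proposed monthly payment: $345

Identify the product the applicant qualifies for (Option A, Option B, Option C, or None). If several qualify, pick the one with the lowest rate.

DTI = 3,770/9,200 = 41%.
LTV = 20,000/21,000 = 95.2%.
Reserves = 2,250/345 = 6.5 months.
Option A: score 781 ≥ 580; DTI 41% > 36%; LTV 95.2% ≤ 110%; employment 96 ≥ 6 mo; reserves 6.5 ≥ 4 mo → does not qualify.
Option B: score 781 ≥ 700; DTI 41% > 40%; LTV 95.2% ≤ 110% → does not qualify.
Option C: score 781 ≥ 600; DTI 41% ≤ 50%; LTV 95.2% ≤ 100%; employment 96 ≥ 24 mo; reserves 6.5 ≥ 2 mo → qualifies.

Option C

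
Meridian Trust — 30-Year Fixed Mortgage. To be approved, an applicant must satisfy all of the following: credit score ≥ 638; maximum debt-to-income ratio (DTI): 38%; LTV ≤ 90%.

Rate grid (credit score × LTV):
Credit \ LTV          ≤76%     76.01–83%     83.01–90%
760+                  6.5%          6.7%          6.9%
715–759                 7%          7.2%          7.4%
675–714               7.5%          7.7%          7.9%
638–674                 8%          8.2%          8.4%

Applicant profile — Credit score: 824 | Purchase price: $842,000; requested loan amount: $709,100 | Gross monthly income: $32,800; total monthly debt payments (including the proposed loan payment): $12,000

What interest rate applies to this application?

6.9%

Credit score 824 ≥ 638; Debt-to-income = 12,000/32,800 = 36.6% — meets 38% limit
LTV: 709,100 ÷ 842,000 = 84.2%, within 90% cap
Score 824 is in the 760+ band; LTV 84.2% is in the 83.01–90% band → 6.9%.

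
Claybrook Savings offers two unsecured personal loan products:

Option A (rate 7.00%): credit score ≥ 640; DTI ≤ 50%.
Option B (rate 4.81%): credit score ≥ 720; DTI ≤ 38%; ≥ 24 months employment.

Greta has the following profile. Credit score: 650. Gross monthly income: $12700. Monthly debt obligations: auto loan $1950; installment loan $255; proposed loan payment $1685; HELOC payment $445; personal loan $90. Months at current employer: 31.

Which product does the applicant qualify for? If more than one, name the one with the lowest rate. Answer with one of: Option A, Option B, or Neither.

Option A

Total debts = (1,950 + 255 + 1,685 + 445 + 90) = 4,425; DTI = 4,425/12,700 = 34.8%.
Option A: score 650 ≥ 640; DTI 34.8% ≤ 50% → qualifies.
Option B: score 650 < 720; DTI 34.8% ≤ 38%; employment 31 ≥ 24 mo → does not qualify.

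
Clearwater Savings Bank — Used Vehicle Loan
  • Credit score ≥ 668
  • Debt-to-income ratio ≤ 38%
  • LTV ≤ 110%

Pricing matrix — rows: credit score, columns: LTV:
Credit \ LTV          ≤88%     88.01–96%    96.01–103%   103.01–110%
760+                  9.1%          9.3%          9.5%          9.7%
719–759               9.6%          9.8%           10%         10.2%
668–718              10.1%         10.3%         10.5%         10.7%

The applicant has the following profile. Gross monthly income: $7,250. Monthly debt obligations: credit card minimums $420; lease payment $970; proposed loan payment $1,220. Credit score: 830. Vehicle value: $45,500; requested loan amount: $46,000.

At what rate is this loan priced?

9.5%

Credit score 830 ≥ 668; Total monthly debts = (420 + 970 + 1,220) = 2,610. DTI: 2,610 ÷ 7,250 = 36%, within the 38% cap
Loan-to-value = 46,000/45,500 = 101.1% — pass (110% max)
Score 830 is in the 760+ band; LTV 101.1% is in the 96.01–103% band → 9.5%.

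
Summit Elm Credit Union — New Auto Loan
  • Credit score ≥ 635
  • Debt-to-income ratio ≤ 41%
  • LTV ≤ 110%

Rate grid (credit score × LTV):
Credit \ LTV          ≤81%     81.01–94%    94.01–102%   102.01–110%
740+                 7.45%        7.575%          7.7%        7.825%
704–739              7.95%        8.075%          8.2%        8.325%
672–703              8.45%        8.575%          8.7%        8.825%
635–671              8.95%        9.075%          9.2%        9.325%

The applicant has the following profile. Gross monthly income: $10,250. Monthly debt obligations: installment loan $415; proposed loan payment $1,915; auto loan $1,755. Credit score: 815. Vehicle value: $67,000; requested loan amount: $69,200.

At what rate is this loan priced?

Credit score 815 ≥ 635; Total monthly debts = (415 + 1,915 + 1,755) = 4,085. Debt-to-income = 4,085/10,250 = 39.9% — meets 41% limit
LTV: 69,200 ÷ 67,000 = 103.3%, within 110% cap
Row: 815 falls in 740+. Column: 103.3% falls in 102.01–110%. Rate = 7.825%.

7.825%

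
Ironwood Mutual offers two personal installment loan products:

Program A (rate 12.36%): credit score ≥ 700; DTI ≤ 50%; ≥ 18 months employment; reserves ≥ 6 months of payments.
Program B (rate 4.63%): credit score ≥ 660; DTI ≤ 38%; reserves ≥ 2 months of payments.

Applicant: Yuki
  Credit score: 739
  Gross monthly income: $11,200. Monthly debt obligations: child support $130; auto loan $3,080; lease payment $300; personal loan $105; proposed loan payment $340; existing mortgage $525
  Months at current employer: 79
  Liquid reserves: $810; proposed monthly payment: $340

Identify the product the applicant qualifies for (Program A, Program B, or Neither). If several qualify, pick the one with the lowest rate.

Total debts = (130 + 3,080 + 300 + 105 + 340 + 525) = 4,480; DTI = 4,480/11,200 = 40%.
Reserves = 810/340 = 2.4 months.
Program A: score 739 ≥ 700; DTI 40% ≤ 50%; employment 79 ≥ 18 mo; reserves 2.4 < 6 mo → does not qualify.
Program B: score 739 ≥ 660; DTI 40% > 38%; reserves 2.4 ≥ 2 mo → does not qualify.

Neither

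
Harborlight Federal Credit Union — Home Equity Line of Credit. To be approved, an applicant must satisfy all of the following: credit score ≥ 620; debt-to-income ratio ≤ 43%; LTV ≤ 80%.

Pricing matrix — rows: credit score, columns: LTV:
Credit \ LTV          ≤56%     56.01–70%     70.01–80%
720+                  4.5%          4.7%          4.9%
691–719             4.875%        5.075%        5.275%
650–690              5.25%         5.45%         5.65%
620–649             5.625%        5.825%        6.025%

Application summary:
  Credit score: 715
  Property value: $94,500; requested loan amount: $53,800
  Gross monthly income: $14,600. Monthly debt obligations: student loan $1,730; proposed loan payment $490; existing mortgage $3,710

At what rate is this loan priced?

5.075%

Credit score 715 ≥ 620; Total monthly debts = (1,730 + 490 + 3,710) = 5,930. DTI = 5,930/14,600 = 40.6% ≤ 43%
LTV = 53,800/94,500 = 56.9% ≤ 80%
Row: 715 falls in 691–719. Column: 56.9% falls in 56.01–70%. Rate = 5.075%.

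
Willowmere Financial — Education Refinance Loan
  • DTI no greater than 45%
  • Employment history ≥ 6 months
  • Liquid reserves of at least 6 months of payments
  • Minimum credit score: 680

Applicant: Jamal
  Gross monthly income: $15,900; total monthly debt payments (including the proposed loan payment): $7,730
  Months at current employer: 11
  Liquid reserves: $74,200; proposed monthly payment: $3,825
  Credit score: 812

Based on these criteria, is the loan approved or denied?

Denied

DTI: 7,730 ÷ 15,900 = 48.6%, exceeds the 45% cap
Employment 11 ≥ 6 months
Reserves = 74,200/3,825 = 19.4 months ≥ 6
Credit score 812 ≥ 680 (meets)
Fails on DTI.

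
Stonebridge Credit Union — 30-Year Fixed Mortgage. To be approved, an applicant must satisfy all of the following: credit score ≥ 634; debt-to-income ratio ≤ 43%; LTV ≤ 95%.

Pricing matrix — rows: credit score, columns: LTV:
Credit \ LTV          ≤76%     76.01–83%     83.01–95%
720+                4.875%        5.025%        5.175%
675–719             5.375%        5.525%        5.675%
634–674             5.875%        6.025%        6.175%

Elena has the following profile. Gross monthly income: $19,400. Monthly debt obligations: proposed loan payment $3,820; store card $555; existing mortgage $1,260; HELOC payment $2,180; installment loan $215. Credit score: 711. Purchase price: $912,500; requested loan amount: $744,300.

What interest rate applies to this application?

Credit score 711 ≥ 634; Total monthly debts = (3,820 + 555 + 1,260 + 2,180 + 215) = 8,030. DTI: 8,030 ÷ 19,400 = 41.4%, within the 43% cap
LTV = 744,300/912,500 = 81.6% ≤ 95%
Credit 711 → row 675–719; LTV 81.6% → column 76.01–83%. Grid cell → 5.525%.

5.525%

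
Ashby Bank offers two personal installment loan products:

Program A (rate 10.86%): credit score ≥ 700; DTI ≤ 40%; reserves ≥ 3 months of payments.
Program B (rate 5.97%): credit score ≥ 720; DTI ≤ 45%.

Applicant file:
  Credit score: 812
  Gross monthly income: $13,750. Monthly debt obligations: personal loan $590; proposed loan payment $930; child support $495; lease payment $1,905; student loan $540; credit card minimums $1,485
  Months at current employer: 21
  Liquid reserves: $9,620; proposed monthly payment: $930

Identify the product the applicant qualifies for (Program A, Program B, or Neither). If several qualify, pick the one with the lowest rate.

Program B

Total debts = (590 + 930 + 495 + 1,905 + 540 + 1,485) = 5,945; DTI = 5,945/13,750 = 43.2%.
Reserves = 9,620/930 = 10.3 months.
Program A: score 812 ≥ 700; DTI 43.2% > 40%; reserves 10.3 ≥ 3 mo → does not qualify.
Program B: score 812 ≥ 720; DTI 43.2% ≤ 45% → qualifies.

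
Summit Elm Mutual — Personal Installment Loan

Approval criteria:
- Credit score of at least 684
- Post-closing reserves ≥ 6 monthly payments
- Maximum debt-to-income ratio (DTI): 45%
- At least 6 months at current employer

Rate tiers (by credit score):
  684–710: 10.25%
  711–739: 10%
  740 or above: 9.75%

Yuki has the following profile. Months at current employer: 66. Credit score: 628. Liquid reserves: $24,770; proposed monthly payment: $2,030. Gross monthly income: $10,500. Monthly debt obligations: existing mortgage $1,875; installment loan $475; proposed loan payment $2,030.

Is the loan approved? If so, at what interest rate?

Credit score 628 < 684 (below minimum)
Reserves: 24,770 ÷ 2,030 = 12.2 months (meets 6-month minimum)
Total monthly debts = (1,875 + 475 + 2,030) = 4,380. DTI: 4,380 ÷ 10,500 = 41.7%, within the 45% cap
Employment 66 ≥ 6 months
Not all requirements met → denied.

Denied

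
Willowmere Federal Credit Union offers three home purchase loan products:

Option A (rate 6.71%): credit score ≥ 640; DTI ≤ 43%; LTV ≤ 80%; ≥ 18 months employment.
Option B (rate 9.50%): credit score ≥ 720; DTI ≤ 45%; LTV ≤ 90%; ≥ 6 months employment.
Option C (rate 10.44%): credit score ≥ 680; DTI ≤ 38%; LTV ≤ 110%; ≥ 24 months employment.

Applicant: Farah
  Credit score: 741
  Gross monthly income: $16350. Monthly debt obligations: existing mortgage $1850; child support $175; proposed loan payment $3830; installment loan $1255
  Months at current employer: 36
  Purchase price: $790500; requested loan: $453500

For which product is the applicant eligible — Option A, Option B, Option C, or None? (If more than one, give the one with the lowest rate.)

Option B

Total debts = (1,850 + 175 + 3,830 + 1,255) = 7,110; DTI = 7,110/16,350 = 43.5%.
LTV = 453,500/790,500 = 57.4%.
Option A: score 741 ≥ 640; DTI 43.5% > 43%; LTV 57.4% ≤ 80%; employment 36 ≥ 18 mo → does not qualify.
Option B: score 741 ≥ 720; DTI 43.5% ≤ 45%; LTV 57.4% ≤ 90%; employment 36 ≥ 6 mo → qualifies.
Option C: score 741 ≥ 680; DTI 43.5% > 38%; LTV 57.4% ≤ 110%; employment 36 ≥ 24 mo → does not qualify.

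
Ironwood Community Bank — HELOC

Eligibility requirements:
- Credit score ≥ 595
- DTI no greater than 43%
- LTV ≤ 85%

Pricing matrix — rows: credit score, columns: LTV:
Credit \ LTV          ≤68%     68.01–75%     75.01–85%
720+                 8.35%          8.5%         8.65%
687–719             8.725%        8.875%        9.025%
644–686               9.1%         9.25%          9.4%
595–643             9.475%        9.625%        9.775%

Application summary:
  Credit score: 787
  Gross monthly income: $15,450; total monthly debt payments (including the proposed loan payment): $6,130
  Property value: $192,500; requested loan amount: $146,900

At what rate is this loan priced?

Credit score 787 ≥ 595; DTI = 6,130/15,450 = 39.7% ≤ 43%
Loan-to-value = 146,900/192,500 = 76.3% — pass (85% max)
Credit 787 → row 720+; LTV 76.3% → column 75.01–85%. Grid cell → 8.65%.

8.65%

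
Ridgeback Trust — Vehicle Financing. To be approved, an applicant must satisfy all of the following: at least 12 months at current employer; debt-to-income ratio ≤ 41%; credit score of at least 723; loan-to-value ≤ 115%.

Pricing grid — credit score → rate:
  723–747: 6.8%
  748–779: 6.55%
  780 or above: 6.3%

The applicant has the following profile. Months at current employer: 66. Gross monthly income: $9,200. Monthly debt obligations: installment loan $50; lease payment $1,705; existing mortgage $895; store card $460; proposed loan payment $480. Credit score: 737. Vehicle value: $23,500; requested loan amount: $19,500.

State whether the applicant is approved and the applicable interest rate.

Approved at 6.8%

Credit score 737 ≥ 723 (meets minimum)
LTV = 19,500/23,500 = 83% ≤ 115%
Employment 66 ≥ 12 months
Total monthly debts = (50 + 1,705 + 895 + 460 + 480) = 3,590. DTI: 3,590 ÷ 9,200 = 39%, within the 41% cap
All requirements met. Score 737 falls in the 723–747 tier → 6.8%.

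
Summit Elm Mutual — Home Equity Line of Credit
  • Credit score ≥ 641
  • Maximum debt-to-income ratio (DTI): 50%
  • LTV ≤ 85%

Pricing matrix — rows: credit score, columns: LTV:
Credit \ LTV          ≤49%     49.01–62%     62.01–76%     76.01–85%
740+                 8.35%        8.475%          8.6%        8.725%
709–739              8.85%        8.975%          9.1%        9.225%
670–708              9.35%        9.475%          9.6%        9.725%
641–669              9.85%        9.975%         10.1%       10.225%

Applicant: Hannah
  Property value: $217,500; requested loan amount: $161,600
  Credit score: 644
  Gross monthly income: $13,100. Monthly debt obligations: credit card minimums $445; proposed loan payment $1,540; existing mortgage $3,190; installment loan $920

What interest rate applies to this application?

Credit score 644 ≥ 641; Total monthly debts = (445 + 1,540 + 3,190 + 920) = 6,095. DTI = 6,095/13,100 = 46.5% ≤ 50%
Loan-to-value = 161,600/217,500 = 74.3% — pass (85% max)
Row: 644 falls in 641–669. Column: 74.3% falls in 62.01–76%. Rate = 10.1%.

10.1%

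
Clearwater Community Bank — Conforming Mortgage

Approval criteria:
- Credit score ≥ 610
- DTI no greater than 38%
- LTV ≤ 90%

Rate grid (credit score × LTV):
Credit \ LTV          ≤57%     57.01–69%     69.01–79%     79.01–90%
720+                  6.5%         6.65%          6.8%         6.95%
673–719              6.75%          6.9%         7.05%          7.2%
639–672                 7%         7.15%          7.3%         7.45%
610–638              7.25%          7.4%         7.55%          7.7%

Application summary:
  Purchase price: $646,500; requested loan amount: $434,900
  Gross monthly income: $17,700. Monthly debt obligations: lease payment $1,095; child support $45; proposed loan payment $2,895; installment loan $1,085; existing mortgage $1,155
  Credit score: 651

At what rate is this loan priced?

7.15%

Credit score 651 ≥ 610; Total monthly debts = (1,095 + 45 + 2,895 + 1,085 + 1,155) = 6,275. DTI = 6,275/17,700 = 35.5% ≤ 38%
LTV = 434,900/646,500 = 67.3% ≤ 90%
Score 651 is in the 639–672 band; LTV 67.3% is in the 57.01–69% band → 7.15%.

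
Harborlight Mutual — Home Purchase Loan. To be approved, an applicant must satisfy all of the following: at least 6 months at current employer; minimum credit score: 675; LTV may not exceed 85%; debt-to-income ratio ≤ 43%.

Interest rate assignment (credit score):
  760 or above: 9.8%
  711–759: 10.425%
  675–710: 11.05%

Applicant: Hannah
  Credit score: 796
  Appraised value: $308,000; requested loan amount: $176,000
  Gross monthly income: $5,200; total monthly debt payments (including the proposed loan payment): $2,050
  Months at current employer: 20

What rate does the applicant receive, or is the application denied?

Approved at 9.8%

Credit score 796 ≥ 675 (meets minimum)
DTI: 2,050 ÷ 5,200 = 39.4%, within the 43% cap
Employment 20 ≥ 6 months
LTV: 176,000 ÷ 308,000 = 57.1%, within 85% cap
All requirements met. Score 796 falls in the 760 or above tier → 9.8%.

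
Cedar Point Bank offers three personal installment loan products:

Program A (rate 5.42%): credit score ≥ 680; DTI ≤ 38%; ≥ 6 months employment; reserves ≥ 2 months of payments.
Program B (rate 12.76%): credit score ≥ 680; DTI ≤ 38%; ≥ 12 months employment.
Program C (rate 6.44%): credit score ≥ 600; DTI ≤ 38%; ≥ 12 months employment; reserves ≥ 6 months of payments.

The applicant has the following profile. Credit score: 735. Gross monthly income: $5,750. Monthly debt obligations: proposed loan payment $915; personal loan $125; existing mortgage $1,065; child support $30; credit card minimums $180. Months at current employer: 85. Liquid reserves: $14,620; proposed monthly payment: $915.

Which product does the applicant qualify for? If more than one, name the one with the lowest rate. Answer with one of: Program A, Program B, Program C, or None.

Total debts = (915 + 125 + 1,065 + 30 + 180) = 2,315; DTI = 2,315/5,750 = 40.3%.
Reserves = 14,620/915 = 16.0 months.
Program A: score 735 ≥ 680; DTI 40.3% > 38%; employment 85 ≥ 6 mo; reserves 16.0 ≥ 2 mo → does not qualify.
Program B: score 735 ≥ 680; DTI 40.3% > 38%; employment 85 ≥ 12 mo → does not qualify.
Program C: score 735 ≥ 600; DTI 40.3% > 38%; employment 85 ≥ 12 mo; reserves 16.0 ≥ 6 mo → does not qualify.

None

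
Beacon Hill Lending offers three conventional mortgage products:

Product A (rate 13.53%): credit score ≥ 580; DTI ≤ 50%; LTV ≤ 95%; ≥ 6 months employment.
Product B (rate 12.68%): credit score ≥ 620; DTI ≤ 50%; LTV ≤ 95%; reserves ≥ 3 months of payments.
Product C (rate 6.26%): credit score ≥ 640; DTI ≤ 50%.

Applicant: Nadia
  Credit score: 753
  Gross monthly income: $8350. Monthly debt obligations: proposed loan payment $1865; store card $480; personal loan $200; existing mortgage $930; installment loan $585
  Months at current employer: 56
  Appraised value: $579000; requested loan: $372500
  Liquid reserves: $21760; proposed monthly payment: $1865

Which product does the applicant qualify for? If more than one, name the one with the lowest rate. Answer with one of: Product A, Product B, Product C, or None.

Total debts = (1,865 + 480 + 200 + 930 + 585) = 4,060; DTI = 4,060/8,350 = 48.6%.
LTV = 372,500/579,000 = 64.3%.
Reserves = 21,760/1,865 = 11.7 months.
Product A: score 753 ≥ 580; DTI 48.6% ≤ 50%; LTV 64.3% ≤ 95%; employment 56 ≥ 6 mo → qualifies.
Product B: score 753 ≥ 620; DTI 48.6% ≤ 50%; LTV 64.3% ≤ 95%; reserves 11.7 ≥ 3 mo → qualifies.
Product C: score 753 ≥ 640; DTI 48.6% ≤ 50% → qualifies.
Qualifying: Product A, Product B, Product C. Lowest rate is 6.26% → Product C.

Product C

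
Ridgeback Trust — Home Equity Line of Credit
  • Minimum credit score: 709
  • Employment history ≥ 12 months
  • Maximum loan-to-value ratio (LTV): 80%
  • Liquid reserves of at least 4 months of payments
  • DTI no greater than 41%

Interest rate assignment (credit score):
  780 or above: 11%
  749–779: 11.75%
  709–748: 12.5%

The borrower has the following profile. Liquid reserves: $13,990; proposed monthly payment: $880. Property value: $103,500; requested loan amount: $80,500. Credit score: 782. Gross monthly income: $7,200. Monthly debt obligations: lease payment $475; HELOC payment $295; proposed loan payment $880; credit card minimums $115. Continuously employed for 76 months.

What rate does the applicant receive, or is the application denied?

Approved at 11%

Credit score 782 ≥ 709 (meets minimum)
Liquid reserves cover 13,990/880 = 15.9 months — ≥ 4 required
Employment 76 ≥ 12 months
Total monthly debts = (475 + 295 + 880 + 115) = 1,765. DTI = 1,765/7,200 = 24.5% ≤ 41%
Loan-to-value = 80,500/103,500 = 77.8% — pass (80% max)
All requirements met. Score 782 falls in the 780 or above tier → 11%.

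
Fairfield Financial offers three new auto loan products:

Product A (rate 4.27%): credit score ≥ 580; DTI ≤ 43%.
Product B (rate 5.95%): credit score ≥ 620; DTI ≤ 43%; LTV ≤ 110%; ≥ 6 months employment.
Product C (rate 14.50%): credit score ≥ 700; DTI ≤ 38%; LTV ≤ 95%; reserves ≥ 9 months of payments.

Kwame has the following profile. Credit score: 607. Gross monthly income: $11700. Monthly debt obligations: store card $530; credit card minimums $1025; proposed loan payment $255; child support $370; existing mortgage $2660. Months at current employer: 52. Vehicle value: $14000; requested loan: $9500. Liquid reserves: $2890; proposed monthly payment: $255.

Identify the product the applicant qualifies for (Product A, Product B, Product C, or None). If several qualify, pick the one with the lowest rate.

Product A

Total debts = (530 + 1,025 + 255 + 370 + 2,660) = 4,840; DTI = 4,840/11,700 = 41.4%.
LTV = 9,500/14,000 = 67.9%.
Reserves = 2,890/255 = 11.3 months.
Product A: score 607 ≥ 580; DTI 41.4% ≤ 43% → qualifies.
Product B: score 607 < 620; DTI 41.4% ≤ 43%; LTV 67.9% ≤ 110%; employment 52 ≥ 6 mo → does not qualify.
Product C: score 607 < 700; DTI 41.4% > 38%; LTV 67.9% ≤ 95%; reserves 11.3 ≥ 9 mo → does not qualify.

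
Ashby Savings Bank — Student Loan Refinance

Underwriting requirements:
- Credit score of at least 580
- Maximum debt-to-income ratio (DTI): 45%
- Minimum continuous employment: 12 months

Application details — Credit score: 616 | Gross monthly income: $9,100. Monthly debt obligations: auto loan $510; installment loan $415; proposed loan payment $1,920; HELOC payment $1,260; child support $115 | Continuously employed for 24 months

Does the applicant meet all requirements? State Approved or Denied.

Credit score 616 ≥ 580 (meets)
Total monthly debts = (510 + 415 + 1,920 + 1,260 + 115) = 4,220. DTI = 4,220/9,100 = 46.4% > 45%
Employment 24 ≥ 12 months
Fails on DTI.

Denied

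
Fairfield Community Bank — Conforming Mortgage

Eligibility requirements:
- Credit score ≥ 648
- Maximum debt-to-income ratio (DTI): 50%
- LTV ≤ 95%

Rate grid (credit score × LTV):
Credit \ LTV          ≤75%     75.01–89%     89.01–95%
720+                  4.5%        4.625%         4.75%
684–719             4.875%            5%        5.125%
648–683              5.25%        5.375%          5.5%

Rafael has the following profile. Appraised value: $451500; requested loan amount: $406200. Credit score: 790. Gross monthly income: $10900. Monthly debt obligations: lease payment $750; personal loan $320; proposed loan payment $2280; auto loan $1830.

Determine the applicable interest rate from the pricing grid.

4.75%

Credit score 790 ≥ 648; Total monthly debts = (750 + 320 + 2,280 + 1,830) = 5,180. DTI = 5,180/10,900 = 47.5% ≤ 50%
Loan-to-value = 406,200/451,500 = 90% — pass (95% max)
Credit 790 → row 720+; LTV 90% → column 89.01–95%. Grid cell → 4.75%.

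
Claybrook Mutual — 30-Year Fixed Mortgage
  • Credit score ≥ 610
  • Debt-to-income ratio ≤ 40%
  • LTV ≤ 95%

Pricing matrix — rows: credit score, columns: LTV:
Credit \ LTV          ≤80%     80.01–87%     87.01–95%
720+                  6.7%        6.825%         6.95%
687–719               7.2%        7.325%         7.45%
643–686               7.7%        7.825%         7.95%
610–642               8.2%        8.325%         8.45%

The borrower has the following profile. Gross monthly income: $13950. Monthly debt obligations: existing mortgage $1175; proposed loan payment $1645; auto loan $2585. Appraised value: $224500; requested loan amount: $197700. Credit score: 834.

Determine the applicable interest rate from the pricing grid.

6.95%

Credit score 834 ≥ 610; Total monthly debts = (1,175 + 1,645 + 2,585) = 5,405. DTI = 5,405/13,950 = 38.7% ≤ 40%
Loan-to-value = 197,700/224,500 = 88.1% — pass (95% max)
Row: 834 falls in 720+. Column: 88.1% falls in 87.01–95%. Rate = 6.95%.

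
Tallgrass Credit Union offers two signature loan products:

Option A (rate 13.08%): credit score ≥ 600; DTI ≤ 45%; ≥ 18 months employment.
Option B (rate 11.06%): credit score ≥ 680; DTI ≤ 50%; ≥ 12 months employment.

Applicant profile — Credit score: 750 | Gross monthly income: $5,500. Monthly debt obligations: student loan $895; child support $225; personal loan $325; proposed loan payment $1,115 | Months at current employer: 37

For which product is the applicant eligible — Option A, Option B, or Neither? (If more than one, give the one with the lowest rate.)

Option B

Total debts = (895 + 225 + 325 + 1,115) = 2,560; DTI = 2,560/5,500 = 46.5%.
Option A: score 750 ≥ 600; DTI 46.5% > 45%; employment 37 ≥ 18 mo → does not qualify.
Option B: score 750 ≥ 680; DTI 46.5% ≤ 50%; employment 37 ≥ 12 mo → qualifies.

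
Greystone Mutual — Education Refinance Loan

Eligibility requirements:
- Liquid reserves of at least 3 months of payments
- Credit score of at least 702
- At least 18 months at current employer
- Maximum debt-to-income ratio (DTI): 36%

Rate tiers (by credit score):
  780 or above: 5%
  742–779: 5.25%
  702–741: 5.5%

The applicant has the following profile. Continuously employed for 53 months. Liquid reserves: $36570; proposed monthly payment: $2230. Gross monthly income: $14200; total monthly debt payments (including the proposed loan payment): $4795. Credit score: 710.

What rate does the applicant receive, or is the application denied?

Approved at 5.5%

Credit score 710 ≥ 702 (meets minimum)
Liquid reserves cover 36,570/2,230 = 16.4 months — ≥ 3 required
DTI = 4,795/14,200 = 33.8% ≤ 36%
Employment 53 ≥ 18 months
All requirements met. Score 710 falls in the 702–741 tier → 5.5%.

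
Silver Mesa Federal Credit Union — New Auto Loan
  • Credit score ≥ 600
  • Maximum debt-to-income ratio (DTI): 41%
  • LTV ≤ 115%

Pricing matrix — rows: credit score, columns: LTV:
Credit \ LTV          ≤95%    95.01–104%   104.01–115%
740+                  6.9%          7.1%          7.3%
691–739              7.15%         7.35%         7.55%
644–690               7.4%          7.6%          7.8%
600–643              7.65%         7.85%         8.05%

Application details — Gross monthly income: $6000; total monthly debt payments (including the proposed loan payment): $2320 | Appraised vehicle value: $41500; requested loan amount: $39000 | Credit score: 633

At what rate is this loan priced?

Credit score 633 ≥ 600; Debt-to-income = 2,320/6,000 = 38.7% — meets 41% limit
LTV: 39,000 ÷ 41,500 = 94%, within 115% cap
Score 633 is in the 600–643 band; LTV 94% is in the ≤95% band → 7.65%.

7.65%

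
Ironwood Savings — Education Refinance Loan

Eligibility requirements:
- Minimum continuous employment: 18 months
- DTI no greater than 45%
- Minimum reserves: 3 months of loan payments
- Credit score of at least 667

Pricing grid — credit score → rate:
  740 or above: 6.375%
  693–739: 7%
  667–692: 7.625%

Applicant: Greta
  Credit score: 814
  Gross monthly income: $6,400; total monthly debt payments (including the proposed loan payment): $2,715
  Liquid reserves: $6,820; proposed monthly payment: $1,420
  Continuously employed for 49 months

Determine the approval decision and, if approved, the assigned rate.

Credit score 814 ≥ 667 (meets minimum)
Reserves = 6,820/1,420 = 4.8 months ≥ 3
DTI = 2,715/6,400 = 42.4% ≤ 45%
Employment 49 ≥ 18 months
All requirements met. Score 814 falls in the 740 or above tier → 6.375%.

Approved at 6.375%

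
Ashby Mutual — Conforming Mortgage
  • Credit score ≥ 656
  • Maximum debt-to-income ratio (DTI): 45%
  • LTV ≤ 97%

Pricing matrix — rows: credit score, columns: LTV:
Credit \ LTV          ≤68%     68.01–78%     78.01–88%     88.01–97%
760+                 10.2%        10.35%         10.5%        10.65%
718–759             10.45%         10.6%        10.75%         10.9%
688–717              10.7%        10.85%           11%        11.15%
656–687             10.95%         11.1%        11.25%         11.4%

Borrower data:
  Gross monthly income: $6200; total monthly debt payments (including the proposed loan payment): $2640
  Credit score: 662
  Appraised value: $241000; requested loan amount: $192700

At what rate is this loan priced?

Credit score 662 ≥ 656; DTI: 2,640 ÷ 6,200 = 42.6%, within the 45% cap
Loan-to-value = 192,700/241,000 = 80% — pass (97% max)
Row: 662 falls in 656–687. Column: 80% falls in 78.01–88%. Rate = 11.25%.

11.25%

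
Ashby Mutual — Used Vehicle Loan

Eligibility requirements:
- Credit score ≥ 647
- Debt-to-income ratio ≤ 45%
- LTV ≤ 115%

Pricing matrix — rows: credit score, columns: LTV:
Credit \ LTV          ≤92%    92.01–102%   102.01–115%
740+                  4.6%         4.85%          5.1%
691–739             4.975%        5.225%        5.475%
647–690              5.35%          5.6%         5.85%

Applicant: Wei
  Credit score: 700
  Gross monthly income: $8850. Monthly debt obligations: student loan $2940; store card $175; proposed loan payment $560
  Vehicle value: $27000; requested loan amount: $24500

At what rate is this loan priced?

Credit score 700 ≥ 647; Total monthly debts = (2,940 + 175 + 560) = 3,675. DTI = 3,675/8,850 = 41.5% ≤ 45%
LTV: 24,500 ÷ 27,000 = 90.7%, within 115% cap
Score 700 is in the 691–739 band; LTV 90.7% is in the ≤92% band → 4.975%.

4.975%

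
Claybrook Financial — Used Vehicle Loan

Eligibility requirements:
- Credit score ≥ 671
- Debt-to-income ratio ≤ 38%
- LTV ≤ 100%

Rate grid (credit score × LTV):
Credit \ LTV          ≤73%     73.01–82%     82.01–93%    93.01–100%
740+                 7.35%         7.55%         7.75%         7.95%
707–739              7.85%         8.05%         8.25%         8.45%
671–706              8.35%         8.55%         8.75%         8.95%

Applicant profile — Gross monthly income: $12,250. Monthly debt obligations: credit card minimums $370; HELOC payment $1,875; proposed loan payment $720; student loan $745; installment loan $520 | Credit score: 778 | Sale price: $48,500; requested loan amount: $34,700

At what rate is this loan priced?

7.35%

Credit score 778 ≥ 671; Total monthly debts = (370 + 1,875 + 720 + 745 + 520) = 4,230. Debt-to-income = 4,230/12,250 = 34.5% — meets 38% limit
Loan-to-value = 34,700/48,500 = 71.5% — pass (100% max)
Credit 778 → row 740+; LTV 71.5% → column ≤73%. Grid cell → 7.35%.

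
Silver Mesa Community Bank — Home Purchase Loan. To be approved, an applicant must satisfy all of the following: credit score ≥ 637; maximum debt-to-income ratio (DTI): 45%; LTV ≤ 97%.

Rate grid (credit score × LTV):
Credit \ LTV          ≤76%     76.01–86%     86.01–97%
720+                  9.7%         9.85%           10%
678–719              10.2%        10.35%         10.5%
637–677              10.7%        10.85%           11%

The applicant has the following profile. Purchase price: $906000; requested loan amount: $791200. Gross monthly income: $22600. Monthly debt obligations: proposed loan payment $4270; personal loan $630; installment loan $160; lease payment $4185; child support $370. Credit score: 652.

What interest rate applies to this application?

11%

Credit score 652 ≥ 637; Total monthly debts = (4,270 + 630 + 160 + 4,185 + 370) = 9,615. Debt-to-income = 9,615/22,600 = 42.5% — meets 45% limit
Loan-to-value = 791,200/906,000 = 87.3% — pass (97% max)
Credit 652 → row 637–677; LTV 87.3% → column 86.01–97%. Grid cell → 11%.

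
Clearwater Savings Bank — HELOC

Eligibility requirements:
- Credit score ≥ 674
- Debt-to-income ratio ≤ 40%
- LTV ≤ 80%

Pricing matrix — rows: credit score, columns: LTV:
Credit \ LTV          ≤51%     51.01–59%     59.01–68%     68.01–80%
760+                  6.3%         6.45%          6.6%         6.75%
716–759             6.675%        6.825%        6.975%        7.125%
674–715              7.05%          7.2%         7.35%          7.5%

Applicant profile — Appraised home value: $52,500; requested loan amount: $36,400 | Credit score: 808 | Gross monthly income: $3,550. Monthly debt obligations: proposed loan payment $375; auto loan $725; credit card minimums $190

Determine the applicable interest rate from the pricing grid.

6.75%

Credit score 808 ≥ 674; Total monthly debts = (375 + 725 + 190) = 1,290. DTI: 1,290 ÷ 3,550 = 36.3%, within the 40% cap
LTV = 36,400/52,500 = 69.3% ≤ 80%
Score 808 is in the 760+ band; LTV 69.3% is in the 68.01–80% band → 6.75%.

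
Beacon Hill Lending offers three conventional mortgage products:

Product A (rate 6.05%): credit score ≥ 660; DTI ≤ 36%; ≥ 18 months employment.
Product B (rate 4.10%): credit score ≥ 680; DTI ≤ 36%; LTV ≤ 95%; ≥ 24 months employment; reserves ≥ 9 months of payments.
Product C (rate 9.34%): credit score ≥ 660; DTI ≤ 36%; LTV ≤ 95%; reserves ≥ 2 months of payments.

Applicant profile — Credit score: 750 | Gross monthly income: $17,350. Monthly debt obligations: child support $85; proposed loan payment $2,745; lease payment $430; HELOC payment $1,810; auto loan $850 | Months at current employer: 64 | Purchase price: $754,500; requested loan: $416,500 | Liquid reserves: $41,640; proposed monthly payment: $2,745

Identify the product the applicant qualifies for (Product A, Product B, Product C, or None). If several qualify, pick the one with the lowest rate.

Total debts = (85 + 2,745 + 430 + 1,810 + 850) = 5,920; DTI = 5,920/17,350 = 34.1%.
LTV = 416,500/754,500 = 55.2%.
Reserves = 41,640/2,745 = 15.2 months.
Product A: score 750 ≥ 660; DTI 34.1% ≤ 36%; employment 64 ≥ 18 mo → qualifies.
Product B: score 750 ≥ 680; DTI 34.1% ≤ 36%; LTV 55.2% ≤ 95%; employment 64 ≥ 24 mo; reserves 15.2 ≥ 9 mo → qualifies.
Product C: score 750 ≥ 660; DTI 34.1% ≤ 36%; LTV 55.2% ≤ 95%; reserves 15.2 ≥ 2 mo → qualifies.
Qualifying: Product A, Product B, Product C. Lowest rate is 4.10% → Product B.

Product B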